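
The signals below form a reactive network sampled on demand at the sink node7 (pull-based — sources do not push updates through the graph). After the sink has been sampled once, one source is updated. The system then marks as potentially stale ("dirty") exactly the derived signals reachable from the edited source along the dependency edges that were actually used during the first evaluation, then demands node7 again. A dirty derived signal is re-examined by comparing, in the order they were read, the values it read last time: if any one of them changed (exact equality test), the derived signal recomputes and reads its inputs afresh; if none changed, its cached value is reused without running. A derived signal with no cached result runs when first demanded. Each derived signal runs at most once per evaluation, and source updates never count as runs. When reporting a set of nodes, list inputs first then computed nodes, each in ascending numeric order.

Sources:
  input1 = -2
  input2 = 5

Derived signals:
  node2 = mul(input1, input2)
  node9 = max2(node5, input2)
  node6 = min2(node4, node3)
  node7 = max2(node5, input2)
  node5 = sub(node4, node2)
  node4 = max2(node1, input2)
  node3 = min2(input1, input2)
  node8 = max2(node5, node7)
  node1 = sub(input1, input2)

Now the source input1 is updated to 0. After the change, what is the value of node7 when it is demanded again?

node7 now evaluates to 5.

Initial pass — values computed on the first demand:
  node1 = sub(-2, 5) = -7
  node2 = mul(-2, 5) = -10
  node4 = max2(-7, 5) = 5
  node5 = sub(5, -10) = 15
  node7 = max2(15, 5) = 15

Second demand — change propagation:
  node1: re-runs because input1 -2->0; new result -5.
  node2: re-runs because input1 -2->0; new result 0.
  node4: re-runs because node1 -7->-5; new result 5 (unchanged).
  node5: re-runs because node2 -10->0; new result 5.
  node7: re-runs because node5 15->5; new result 5.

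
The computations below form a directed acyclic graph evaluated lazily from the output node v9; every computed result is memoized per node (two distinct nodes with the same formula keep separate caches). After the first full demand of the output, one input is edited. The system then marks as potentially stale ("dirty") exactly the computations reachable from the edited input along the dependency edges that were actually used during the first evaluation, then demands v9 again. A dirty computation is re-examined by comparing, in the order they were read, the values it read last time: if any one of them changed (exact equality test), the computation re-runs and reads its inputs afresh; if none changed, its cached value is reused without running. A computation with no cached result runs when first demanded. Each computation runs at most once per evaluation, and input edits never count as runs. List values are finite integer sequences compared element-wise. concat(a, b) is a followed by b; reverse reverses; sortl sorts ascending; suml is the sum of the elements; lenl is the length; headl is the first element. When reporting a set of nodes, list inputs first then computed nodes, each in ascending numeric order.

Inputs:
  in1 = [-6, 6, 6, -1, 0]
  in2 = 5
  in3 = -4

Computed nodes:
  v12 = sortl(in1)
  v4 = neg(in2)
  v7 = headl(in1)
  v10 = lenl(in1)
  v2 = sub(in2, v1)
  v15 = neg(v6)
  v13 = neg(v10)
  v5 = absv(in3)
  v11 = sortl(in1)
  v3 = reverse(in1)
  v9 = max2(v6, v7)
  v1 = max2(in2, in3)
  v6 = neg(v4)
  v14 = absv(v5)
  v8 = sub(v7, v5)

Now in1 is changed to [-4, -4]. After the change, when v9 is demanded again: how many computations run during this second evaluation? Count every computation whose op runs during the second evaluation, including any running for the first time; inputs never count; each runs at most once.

2 computations run: v7, v9.

First demand of the output computes:
  v4 = neg(5) = -5
  v6 = neg(-5) = 5
  v7 = headl([-6, 6, 6, -1, 0]) = -6
  v9 = max2(5, -6) = 5

After the edit, cleaning proceeds:
  v7: a read changed (in1 [-6, 6, 6, -1, 0]->[-4, -4]) — executes, giving -4.
  v9: a read changed (v7 -6->-4) — executes, giving 5 — identical to its old value.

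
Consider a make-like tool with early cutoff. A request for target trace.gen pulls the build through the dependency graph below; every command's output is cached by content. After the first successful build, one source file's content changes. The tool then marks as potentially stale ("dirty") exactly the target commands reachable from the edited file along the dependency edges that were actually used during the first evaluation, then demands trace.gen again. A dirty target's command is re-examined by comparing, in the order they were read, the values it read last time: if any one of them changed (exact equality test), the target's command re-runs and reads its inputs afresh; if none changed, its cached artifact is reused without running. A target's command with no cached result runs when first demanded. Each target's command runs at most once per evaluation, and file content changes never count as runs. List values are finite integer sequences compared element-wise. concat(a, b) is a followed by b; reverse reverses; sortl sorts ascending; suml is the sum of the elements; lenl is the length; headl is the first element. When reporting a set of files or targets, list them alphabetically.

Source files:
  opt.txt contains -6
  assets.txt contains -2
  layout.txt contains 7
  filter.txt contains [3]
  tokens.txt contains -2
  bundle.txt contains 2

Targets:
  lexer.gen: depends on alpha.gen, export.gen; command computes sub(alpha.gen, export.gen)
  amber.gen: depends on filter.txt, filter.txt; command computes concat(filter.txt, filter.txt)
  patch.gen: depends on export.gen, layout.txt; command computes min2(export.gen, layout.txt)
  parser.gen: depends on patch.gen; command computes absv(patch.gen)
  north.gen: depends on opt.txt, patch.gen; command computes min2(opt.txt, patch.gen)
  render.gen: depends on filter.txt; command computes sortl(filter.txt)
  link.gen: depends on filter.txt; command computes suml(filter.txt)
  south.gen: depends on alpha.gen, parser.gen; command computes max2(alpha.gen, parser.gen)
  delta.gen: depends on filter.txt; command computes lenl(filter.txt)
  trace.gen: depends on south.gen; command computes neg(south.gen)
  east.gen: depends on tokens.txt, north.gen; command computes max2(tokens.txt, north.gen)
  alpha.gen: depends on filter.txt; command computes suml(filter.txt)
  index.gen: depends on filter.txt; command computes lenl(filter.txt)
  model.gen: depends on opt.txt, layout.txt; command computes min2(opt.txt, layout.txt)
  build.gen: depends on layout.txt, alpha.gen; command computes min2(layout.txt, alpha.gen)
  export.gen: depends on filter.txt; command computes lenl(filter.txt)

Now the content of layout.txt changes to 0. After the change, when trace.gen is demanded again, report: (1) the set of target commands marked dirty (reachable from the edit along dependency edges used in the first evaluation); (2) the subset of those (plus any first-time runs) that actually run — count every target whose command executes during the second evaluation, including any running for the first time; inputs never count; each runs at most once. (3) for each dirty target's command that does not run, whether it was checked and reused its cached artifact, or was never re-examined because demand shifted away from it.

The edit dirties: parser.gen, patch.gen, south.gen, trace.gen.
3 target commands run: parser.gen, patch.gen, south.gen.
Cache hits after checking: trace.gen.
Note the absorption at south.gen: it re-runs yet its value is the same, leaving the output's value untouched.

First demand of the output computes:
  alpha.gen = suml([3]) = 3
  export.gen = lenl([3]) = 1
  patch.gen = min2(1, 7) = 1
  parser.gen = absv(1) = 1
  south.gen = max2(3, 1) = 3
  trace.gen = neg(3) = -3

After the edit, cleaning proceeds:
  patch.gen: a read changed (layout.txt 7->0) — executes, giving 0.
  parser.gen: a read changed (patch.gen 1->0) — executes, giving 0.
  south.gen: a read changed (parser.gen 1->0) — executes, giving 3 — identical to its old value.
  trace.gen: dirty, but its reads are unchanged (south.gen unchanged); cached -3 stands.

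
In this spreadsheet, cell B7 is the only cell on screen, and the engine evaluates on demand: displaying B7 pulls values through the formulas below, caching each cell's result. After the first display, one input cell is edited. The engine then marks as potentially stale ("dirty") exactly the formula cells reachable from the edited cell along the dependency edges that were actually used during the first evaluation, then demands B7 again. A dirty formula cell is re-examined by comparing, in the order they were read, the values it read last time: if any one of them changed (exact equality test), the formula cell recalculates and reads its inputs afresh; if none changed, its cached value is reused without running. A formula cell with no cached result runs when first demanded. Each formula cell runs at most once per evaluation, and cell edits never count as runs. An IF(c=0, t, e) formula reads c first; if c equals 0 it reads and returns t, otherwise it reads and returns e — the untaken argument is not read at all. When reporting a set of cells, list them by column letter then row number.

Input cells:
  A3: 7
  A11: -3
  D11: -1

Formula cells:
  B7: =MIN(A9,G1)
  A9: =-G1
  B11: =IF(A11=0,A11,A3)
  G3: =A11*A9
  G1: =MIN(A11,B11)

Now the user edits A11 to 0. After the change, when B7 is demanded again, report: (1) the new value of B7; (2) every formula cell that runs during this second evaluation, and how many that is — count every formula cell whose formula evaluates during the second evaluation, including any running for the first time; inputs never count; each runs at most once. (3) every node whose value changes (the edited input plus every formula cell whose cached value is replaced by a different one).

B7 now evaluates to 0.
Run set: A9, B7, B11, G1 (4 run).
Changed values: A9, A11, B7, B11, G1.

Initial pass — values computed on the first demand:
  B11 = IF(A11=0: A11=-3 -> else branch A3) = 7
  G1 = MIN(-3, 7) = -3
  A9 = -(-3) = 3
  B7 = MIN(3, -3) = -3

Second demand — change propagation:
  B11: re-runs because A11 -3->0; new result 0.
  G1: re-runs because A11 -3->0; B11 7->0; new result 0.
  A9: re-runs because G1 -3->0; new result 0.
  B7: re-runs because A9 3->0; G1 -3->0; new result 0.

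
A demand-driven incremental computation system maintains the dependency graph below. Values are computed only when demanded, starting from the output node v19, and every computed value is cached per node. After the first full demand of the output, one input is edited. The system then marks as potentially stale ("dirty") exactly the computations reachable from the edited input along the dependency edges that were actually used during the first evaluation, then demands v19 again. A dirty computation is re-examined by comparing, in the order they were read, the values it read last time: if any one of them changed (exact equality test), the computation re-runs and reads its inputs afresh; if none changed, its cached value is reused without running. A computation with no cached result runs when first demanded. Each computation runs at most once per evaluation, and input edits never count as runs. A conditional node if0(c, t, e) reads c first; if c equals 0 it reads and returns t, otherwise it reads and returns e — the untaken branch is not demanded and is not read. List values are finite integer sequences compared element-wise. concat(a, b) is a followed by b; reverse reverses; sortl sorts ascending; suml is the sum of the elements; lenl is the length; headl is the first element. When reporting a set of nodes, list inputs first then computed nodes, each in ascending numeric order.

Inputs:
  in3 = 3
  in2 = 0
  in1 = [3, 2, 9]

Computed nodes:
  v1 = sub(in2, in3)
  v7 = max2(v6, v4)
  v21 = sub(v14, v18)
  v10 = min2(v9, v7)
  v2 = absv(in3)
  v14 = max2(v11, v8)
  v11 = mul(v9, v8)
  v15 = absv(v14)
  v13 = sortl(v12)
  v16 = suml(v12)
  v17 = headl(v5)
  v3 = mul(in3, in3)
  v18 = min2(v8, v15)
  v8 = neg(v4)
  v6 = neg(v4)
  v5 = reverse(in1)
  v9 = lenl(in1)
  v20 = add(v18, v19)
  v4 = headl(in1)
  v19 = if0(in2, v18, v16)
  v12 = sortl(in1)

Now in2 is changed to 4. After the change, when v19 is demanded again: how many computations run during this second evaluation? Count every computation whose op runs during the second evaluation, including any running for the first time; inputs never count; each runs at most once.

Computations that run: v12, v16, v19 — 3 in total.
Key observation: a condition flipped, so demand reaches new nodes — v12, v16 run for the first time.

First evaluation (everything demanded from the output):
  v4 = headl([3, 2, 9]) = 3
  v8 = neg(3) = -3
  v9 = lenl([3, 2, 9]) = 3
  v11 = mul(3, -3) = -9
  v14 = max2(-9, -3) = -3
  v15 = absv(-3) = 3
  v18 = min2(-3, 3) = -3
  v19 = if0(in2=0 -> then branch v18) = -3

Propagation after the edit:
  v12: demanded for the first time — runs, produces [2, 3, 9].
  v16: demanded for the first time — runs, produces 14.
  v19: runs — in2 0->4; result 14.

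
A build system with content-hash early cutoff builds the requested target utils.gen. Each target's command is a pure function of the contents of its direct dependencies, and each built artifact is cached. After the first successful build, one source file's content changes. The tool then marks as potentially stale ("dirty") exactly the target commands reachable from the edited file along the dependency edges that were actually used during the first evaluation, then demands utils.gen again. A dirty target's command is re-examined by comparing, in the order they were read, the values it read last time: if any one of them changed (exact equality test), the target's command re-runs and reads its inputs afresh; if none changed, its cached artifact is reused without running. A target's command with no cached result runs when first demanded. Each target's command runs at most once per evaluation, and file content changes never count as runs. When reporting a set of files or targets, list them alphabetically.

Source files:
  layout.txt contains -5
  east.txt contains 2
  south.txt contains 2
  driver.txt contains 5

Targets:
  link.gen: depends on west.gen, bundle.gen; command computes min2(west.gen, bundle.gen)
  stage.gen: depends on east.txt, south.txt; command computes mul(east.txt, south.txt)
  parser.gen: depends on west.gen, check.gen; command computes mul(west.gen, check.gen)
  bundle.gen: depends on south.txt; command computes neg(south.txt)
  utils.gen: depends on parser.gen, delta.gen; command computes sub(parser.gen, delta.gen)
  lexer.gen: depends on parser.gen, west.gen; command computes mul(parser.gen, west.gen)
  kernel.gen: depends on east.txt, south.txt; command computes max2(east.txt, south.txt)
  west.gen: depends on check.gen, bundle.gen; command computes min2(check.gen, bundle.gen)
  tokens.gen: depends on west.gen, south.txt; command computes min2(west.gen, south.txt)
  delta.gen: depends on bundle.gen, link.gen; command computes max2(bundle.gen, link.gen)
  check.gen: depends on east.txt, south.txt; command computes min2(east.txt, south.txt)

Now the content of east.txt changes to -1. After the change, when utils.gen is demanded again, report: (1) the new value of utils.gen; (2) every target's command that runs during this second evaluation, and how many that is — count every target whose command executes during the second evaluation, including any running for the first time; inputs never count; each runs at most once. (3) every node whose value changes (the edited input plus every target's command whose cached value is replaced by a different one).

First evaluation (everything demanded from the output):
  bundle.gen = neg(2) = -2
  check.gen = min2(2, 2) = 2
  west.gen = min2(2, -2) = -2
  link.gen = min2(-2, -2) = -2
  delta.gen = max2(-2, -2) = -2
  parser.gen = mul(-2, 2) = -4
  utils.gen = sub(-4, -2) = -2

Propagation after the edit:
  check.gen: runs — east.txt 2->-1; result -1.
  west.gen: runs — check.gen 2->-1; result -2 (same value as before).
  link.gen: checked — values it read are unchanged (west.gen unchanged, bundle.gen unchanged); reused cached -2 without running.
  delta.gen: checked — values it read are unchanged (bundle.gen unchanged, link.gen unchanged); reused cached -2 without running.
  parser.gen: runs — check.gen 2->-1; result 2.
  utils.gen: runs — parser.gen -4->2; result 4.

Key observation: the cutoff stops propagation at link.gen — its inputs' values are unchanged, so it reuses its cache.

New value of utils.gen: 4.
Target commands that run: check.gen, parser.gen, utils.gen, west.gen — 4 in total.
Values that change: check.gen, east.txt, parser.gen, utils.gen.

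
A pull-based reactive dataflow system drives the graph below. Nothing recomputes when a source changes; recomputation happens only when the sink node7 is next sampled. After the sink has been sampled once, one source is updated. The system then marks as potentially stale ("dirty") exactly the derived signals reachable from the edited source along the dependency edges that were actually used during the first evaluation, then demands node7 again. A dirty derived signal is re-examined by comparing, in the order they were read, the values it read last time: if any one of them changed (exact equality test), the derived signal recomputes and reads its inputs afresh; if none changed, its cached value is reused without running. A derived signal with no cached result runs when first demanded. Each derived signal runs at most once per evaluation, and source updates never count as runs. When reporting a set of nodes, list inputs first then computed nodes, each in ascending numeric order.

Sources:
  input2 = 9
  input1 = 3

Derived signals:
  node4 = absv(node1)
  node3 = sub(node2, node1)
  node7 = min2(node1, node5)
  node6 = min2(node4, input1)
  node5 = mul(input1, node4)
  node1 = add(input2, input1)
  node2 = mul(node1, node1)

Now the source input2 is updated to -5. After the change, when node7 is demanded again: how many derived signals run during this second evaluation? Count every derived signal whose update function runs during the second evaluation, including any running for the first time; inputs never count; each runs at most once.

Derived signals that run: node1, node4, node5, node7 — 4 in total.

First evaluation (everything demanded from the output):
  node1 = add(9, 3) = 12
  node4 = absv(12) = 12
  node5 = mul(3, 12) = 36
  node7 = min2(12, 36) = 12

Propagation after the edit:
  node1: runs — input2 9->-5; result -2.
  node4: runs — node1 12->-2; result 2.
  node5: runs — node4 12->2; result 6.
  node7: runs — node1 12->-2; node5 36->6; result -2.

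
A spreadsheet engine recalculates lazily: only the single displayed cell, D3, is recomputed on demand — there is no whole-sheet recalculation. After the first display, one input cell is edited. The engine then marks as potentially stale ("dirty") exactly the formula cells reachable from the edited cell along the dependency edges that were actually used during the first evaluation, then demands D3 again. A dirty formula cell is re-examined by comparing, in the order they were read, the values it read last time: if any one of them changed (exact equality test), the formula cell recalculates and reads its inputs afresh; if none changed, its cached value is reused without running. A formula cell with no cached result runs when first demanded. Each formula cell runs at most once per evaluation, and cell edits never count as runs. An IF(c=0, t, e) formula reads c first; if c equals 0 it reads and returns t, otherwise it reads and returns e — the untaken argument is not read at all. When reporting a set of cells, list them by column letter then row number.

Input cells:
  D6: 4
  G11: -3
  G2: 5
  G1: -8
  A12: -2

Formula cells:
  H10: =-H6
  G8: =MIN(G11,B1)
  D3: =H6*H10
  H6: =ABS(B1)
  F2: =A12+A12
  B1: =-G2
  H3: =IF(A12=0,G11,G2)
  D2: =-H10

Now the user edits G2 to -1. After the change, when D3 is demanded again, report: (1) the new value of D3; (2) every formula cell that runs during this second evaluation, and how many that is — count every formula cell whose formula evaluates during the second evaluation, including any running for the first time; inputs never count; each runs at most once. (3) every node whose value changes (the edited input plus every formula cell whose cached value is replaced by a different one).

New value of D3: -1.
Formula cells that run: B1, D3, H6, H10 — 4 in total.
Values that change: B1, D3, G2, H6, H10.

First evaluation (everything demanded from the output):
  B1 = -(5) = -5
  H6 = ABS(-5) = 5
  H10 = -(5) = -5
  D3 = 5 * -5 = -25

Propagation after the edit:
  B1: runs — G2 5->-1; result 1.
  H6: runs — B1 -5->1; result 1.
  H10: runs — H6 5->1; result -1.
  D3: runs — H6 5->1; H10 -5->-1; result -1.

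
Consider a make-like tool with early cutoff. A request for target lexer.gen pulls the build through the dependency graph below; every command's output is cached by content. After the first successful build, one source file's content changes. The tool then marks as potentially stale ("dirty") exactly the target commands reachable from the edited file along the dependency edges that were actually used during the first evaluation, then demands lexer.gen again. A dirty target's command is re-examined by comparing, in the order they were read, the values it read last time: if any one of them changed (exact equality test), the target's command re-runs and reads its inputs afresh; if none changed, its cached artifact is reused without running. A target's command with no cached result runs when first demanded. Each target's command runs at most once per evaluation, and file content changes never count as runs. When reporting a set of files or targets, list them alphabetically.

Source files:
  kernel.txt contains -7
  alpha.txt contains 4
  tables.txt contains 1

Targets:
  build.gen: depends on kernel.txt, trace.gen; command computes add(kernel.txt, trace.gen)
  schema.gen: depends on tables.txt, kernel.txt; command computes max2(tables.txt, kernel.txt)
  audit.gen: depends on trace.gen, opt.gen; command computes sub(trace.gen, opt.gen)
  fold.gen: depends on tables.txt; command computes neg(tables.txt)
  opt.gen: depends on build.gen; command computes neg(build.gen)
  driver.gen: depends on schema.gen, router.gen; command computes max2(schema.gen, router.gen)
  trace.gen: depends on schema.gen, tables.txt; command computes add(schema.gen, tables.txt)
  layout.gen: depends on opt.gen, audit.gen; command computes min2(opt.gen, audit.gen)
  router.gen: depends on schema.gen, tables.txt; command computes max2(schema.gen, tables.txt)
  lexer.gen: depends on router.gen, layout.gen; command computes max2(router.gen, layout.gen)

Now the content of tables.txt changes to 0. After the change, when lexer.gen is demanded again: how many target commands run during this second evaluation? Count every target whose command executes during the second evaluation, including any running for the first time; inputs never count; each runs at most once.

8 target commands run: audit.gen, build.gen, layout.gen, lexer.gen, opt.gen, router.gen, schema.gen, trace.gen.

First demand of the output computes:
  schema.gen = max2(1, -7) = 1
  router.gen = max2(1, 1) = 1
  trace.gen = add(1, 1) = 2
  build.gen = add(-7, 2) = -5
  opt.gen = neg(-5) = 5
  audit.gen = sub(2, 5) = -3
  layout.gen = min2(5, -3) = -3
  lexer.gen = max2(1, -3) = 1

After the edit, cleaning proceeds:
  schema.gen: a read changed (tables.txt 1->0) — executes, giving 0.
  router.gen: a read changed (schema.gen 1->0; tables.txt 1->0) — executes, giving 0.
  trace.gen: a read changed (schema.gen 1->0; tables.txt 1->0) — executes, giving 0.
  build.gen: a read changed (trace.gen 2->0) — executes, giving -7.
  opt.gen: a read changed (build.gen -5->-7) — executes, giving 7.
  audit.gen: a read changed (trace.gen 2->0; opt.gen 5->7) — executes, giving -7.
  layout.gen: a read changed (opt.gen 5->7; audit.gen -3->-7) — executes, giving -7.
  lexer.gen: a read changed (router.gen 1->0; layout.gen -3->-7) — executes, giving 0.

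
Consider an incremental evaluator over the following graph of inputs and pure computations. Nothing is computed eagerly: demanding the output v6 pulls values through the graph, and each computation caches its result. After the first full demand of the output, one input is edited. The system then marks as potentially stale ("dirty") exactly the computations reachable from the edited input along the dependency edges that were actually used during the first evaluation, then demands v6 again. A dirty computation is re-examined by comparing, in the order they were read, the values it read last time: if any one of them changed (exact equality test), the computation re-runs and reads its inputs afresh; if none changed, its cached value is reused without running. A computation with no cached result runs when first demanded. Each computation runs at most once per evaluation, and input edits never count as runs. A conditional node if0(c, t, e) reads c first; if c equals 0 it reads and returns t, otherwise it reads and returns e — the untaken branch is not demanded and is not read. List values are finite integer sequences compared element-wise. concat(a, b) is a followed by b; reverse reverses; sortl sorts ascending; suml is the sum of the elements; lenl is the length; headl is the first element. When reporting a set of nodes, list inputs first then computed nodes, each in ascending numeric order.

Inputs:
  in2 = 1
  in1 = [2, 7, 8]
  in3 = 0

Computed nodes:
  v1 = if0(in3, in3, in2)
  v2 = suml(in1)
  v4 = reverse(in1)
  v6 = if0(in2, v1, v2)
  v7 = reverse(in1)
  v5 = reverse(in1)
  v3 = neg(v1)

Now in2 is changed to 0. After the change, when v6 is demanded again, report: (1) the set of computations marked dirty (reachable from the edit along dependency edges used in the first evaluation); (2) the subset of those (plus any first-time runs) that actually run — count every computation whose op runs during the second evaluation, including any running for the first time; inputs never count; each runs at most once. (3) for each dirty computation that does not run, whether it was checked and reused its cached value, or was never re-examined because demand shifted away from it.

Dirty set: v6.
Run set: v1, v6 (2 run).
All dirty computations ended up running.
The important point: the flipped condition pulls in fresh nodes; v1 runs for the first time.

Initial pass — values computed on the first demand:
  v2 = suml([2, 7, 8]) = 17
  v6 = if0(in2=1 -> else branch v2) = 17

Second demand — change propagation:
  v1: newly demanded (no cache) — executes and yields 0.
  v6: re-runs because in2 1->0; new result 0.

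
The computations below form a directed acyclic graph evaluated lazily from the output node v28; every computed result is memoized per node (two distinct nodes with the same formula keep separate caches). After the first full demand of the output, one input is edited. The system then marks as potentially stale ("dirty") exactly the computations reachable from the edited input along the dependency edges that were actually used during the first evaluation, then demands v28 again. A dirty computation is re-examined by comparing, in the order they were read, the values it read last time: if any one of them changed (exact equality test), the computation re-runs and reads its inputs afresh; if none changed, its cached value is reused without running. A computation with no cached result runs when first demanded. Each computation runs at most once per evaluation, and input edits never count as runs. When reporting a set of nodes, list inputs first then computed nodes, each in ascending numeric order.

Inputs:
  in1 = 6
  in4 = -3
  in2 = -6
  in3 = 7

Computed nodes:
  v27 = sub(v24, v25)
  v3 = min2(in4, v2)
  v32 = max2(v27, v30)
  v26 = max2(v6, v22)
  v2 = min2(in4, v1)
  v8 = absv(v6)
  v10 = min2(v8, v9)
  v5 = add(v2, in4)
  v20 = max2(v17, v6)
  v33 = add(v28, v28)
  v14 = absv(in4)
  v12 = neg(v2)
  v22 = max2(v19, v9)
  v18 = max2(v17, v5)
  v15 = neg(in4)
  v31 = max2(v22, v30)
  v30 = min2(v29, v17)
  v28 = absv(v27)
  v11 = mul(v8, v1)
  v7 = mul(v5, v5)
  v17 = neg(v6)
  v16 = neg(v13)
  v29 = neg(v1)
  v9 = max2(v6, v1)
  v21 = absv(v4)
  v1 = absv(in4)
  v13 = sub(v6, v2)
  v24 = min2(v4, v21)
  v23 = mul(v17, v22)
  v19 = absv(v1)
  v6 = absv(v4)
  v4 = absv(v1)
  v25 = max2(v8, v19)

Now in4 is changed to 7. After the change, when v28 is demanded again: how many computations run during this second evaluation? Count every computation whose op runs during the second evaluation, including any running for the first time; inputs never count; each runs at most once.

9 computations run: v1, v4, v6, v8, v19, v21, v24, v25, v27.
Note the absorption at v27: it re-runs yet its value is the same, leaving the output's value untouched.

First demand of the output computes:
  v1 = absv(-3) = 3
  v4 = absv(3) = 3
  v6 = absv(3) = 3
  v8 = absv(3) = 3
  v19 = absv(3) = 3
  v21 = absv(3) = 3
  v24 = min2(3, 3) = 3
  v25 = max2(3, 3) = 3
  v27 = sub(3, 3) = 0
  v28 = absv(0) = 0

After the edit, cleaning proceeds:
  v1: a read changed (in4 -3->7) — executes, giving 7.
  v4: a read changed (v1 3->7) — executes, giving 7.
  v6: a read changed (v4 3->7) — executes, giving 7.
  v8: a read changed (v6 3->7) — executes, giving 7.
  v19: a read changed (v1 3->7) — executes, giving 7.
  v21: a read changed (v4 3->7) — executes, giving 7.
  v24: a read changed (v4 3->7; v21 3->7) — executes, giving 7.
  v25: a read changed (v8 3->7; v19 3->7) — executes, giving 7.
  v27: a read changed (v24 3->7; v25 3->7) — executes, giving 0 — identical to its old value.
  v28: dirty, but its reads are unchanged (v27 unchanged); cached 0 stands.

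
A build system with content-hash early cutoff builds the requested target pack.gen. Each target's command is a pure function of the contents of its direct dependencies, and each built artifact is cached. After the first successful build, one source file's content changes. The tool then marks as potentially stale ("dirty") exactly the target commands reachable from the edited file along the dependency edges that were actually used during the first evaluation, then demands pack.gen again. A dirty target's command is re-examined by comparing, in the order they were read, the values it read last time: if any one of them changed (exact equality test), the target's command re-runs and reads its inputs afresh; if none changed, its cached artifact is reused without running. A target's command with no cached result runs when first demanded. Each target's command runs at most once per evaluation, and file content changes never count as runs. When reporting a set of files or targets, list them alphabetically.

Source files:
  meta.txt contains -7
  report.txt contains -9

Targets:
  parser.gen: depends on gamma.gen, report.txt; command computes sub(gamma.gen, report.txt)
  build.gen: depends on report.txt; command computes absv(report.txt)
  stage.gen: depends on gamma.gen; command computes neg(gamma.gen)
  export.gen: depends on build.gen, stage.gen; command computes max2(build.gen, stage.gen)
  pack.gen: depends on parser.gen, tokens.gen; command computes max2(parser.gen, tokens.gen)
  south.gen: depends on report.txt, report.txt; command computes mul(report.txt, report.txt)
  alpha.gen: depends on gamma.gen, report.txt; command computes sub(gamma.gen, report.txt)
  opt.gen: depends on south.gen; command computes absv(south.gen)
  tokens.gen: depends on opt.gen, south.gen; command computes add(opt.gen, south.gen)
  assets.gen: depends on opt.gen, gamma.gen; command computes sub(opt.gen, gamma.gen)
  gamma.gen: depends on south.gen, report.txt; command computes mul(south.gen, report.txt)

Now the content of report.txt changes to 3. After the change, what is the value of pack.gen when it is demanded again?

New value of pack.gen: 24.

First evaluation (everything demanded from the output):
  south.gen = mul(-9, -9) = 81
  gamma.gen = mul(81, -9) = -729
  opt.gen = absv(81) = 81
  parser.gen = sub(-729, -9) = -720
  tokens.gen = add(81, 81) = 162
  pack.gen = max2(-720, 162) = 162

Propagation after the edit:
  south.gen: runs — report.txt -9->3; report.txt -9->3; result 9.
  gamma.gen: runs — south.gen 81->9; report.txt -9->3; result 27.
  opt.gen: runs — south.gen 81->9; result 9.
  parser.gen: runs — gamma.gen -729->27; report.txt -9->3; result 24.
  tokens.gen: runs — opt.gen 81->9; south.gen 81->9; result 18.
  pack.gen: runs — parser.gen -720->24; tokens.gen 162->18; result 24.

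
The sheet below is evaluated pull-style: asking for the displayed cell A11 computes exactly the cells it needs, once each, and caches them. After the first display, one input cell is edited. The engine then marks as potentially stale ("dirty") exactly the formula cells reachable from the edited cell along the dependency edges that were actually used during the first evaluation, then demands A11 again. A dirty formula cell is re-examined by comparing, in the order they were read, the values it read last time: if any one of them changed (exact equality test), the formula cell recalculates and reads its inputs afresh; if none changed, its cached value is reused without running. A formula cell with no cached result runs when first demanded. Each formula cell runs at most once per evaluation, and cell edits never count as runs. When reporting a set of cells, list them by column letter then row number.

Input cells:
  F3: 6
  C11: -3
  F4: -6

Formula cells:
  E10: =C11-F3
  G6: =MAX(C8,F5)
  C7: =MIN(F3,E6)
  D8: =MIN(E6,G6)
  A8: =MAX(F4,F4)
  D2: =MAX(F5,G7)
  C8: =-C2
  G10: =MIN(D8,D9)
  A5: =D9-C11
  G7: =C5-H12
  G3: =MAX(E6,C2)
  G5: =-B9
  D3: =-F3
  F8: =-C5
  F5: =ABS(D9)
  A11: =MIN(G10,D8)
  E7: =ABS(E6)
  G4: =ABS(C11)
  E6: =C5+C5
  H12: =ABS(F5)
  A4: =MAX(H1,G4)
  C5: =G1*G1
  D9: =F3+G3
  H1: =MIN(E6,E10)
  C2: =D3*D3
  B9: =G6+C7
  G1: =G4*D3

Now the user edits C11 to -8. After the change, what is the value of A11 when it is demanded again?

First demand of the output computes:
  D3 = -(6) = -6
  C2 = -6 * -6 = 36
  C8 = -(36) = -36
  G4 = ABS(-3) = 3
  G1 = 3 * -6 = -18
  C5 = -18 * -18 = 324
  E6 = 324 + 324 = 648
  G3 = MAX(648, 36) = 648
  D9 = 6 + 648 = 654
  F5 = ABS(654) = 654
  G6 = MAX(-36, 654) = 654
  D8 = MIN(648, 654) = 648
  G10 = MIN(648, 654) = 648
  A11 = MIN(648, 648) = 648

After the edit, cleaning proceeds:
  G4: a read changed (C11 -3->-8) — executes, giving 8.
  G1: a read changed (G4 3->8) — executes, giving -48.
  C5: a read changed (G1 -18->-48; G1 -18->-48) — executes, giving 2304.
  E6: a read changed (C5 324->2304; C5 324->2304) — executes, giving 4608.
  G3: a read changed (E6 648->4608) — executes, giving 4608.
  D9: a read changed (G3 648->4608) — executes, giving 4614.
  F5: a read changed (D9 654->4614) — executes, giving 4614.
  G6: a read changed (F5 654->4614) — executes, giving 4614.
  D8: a read changed (E6 648->4608; G6 654->4614) — executes, giving 4608.
  G10: a read changed (D8 648->4608; D9 654->4614) — executes, giving 4608.
  A11: a read changed (G10 648->4608; D8 648->4608) — executes, giving 4608.

Demanding A11 again yields 4608.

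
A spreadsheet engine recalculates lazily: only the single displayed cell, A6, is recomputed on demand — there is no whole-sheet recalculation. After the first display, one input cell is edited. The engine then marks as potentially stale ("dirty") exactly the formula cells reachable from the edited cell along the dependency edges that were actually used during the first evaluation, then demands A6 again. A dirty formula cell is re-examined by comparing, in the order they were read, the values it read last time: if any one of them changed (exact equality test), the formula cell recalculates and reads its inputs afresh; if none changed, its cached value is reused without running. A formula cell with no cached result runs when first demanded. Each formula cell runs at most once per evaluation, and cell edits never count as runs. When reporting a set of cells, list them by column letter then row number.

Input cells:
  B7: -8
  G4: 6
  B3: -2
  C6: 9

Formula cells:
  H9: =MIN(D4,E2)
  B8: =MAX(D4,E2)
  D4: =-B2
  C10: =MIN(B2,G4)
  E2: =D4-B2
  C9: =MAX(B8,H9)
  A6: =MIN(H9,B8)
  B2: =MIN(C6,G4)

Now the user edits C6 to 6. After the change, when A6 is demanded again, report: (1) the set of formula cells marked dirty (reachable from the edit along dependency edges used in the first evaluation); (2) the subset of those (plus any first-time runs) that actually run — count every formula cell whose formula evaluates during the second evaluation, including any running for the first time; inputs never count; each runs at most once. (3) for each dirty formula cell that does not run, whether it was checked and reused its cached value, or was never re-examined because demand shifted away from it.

Marked dirty: A6, B2, B8, D4, E2, H9.
Formula cells that run: B2 — 1 in total.
Checked but reused from cache: A6, B8, D4, E2, H9.
Key observation: the change is absorbed at B2 — it re-runs but produces the same value, and the output's value is unchanged.

First evaluation (everything demanded from the output):
  B2 = MIN(9, 6) = 6
  D4 = -(6) = -6
  E2 = -6 - 6 = -12
  B8 = MAX(-6, -12) = -6
  H9 = MIN(-6, -12) = -12
  A6 = MIN(-12, -6) = -12

Propagation after the edit:
  B2: runs — C6 9->6; result 6 (same value as before).
  D4: checked — values it read are unchanged (B2 unchanged); reused cached -6 without running.
  E2: checked — values it read are unchanged (D4 unchanged, B2 unchanged); reused cached -12 without running.
  B8: checked — values it read are unchanged (D4 unchanged, E2 unchanged); reused cached -6 without running.
  H9: checked — values it read are unchanged (D4 unchanged, E2 unchanged); reused cached -12 without running.
  A6: checked — values it read are unchanged (H9 unchanged, B8 unchanged); reused cached -12 without running.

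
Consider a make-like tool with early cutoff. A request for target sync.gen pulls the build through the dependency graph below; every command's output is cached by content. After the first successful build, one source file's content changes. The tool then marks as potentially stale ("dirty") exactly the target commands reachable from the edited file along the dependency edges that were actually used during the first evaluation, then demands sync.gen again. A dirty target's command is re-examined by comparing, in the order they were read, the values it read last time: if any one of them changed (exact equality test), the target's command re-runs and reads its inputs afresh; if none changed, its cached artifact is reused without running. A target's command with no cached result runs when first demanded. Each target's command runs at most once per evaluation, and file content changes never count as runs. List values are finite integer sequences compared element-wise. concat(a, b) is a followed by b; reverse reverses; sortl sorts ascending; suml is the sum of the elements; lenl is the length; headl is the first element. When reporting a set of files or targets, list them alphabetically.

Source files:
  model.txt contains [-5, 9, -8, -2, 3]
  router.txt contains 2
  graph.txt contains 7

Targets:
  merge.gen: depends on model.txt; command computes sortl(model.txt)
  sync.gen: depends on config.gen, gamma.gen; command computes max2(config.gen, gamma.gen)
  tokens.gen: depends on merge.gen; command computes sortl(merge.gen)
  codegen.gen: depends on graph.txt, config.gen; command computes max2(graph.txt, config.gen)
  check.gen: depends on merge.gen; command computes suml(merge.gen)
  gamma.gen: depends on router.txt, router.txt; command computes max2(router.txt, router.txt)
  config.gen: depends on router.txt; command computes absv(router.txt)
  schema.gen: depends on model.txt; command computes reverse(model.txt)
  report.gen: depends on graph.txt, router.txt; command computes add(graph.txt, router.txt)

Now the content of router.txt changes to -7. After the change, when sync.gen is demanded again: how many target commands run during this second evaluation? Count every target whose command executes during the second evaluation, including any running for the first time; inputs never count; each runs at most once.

3 target commands run: config.gen, gamma.gen, sync.gen.

First demand of the output computes:
  config.gen = absv(2) = 2
  gamma.gen = max2(2, 2) = 2
  sync.gen = max2(2, 2) = 2

After the edit, cleaning proceeds:
  config.gen: a read changed (router.txt 2->-7) — executes, giving 7.
  gamma.gen: a read changed (router.txt 2->-7; router.txt 2->-7) — executes, giving -7.
  sync.gen: a read changed (config.gen 2->7; gamma.gen 2->-7) — executes, giving 7.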